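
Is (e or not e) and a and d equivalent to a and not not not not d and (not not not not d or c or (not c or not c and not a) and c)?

Yes

E1: (e or not e) and a and d
    = a and d   (complement / identity)
E2: a and not not not not d and (not not not not d or c or (not c or not c and not a) and c)
    = a and not not not not d and (not not not not d or c or not c and c)   (absorption)
    = a and not not not not d and (not not not not d or c)   (complement / identity)
    = a and not not not not d   (absorption)
    = a and not not d   (double negation)
    = a and d   (double negation)
Both reduce to a and d, so they are equivalent.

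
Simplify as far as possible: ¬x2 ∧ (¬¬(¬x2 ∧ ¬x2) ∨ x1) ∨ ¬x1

¬x2 ∧ (¬¬(¬x2 ∧ ¬x2) ∨ x1) ∨ ¬x1
= ¬x2 ∧ (¬(x2 ∨ x2) ∨ x1) ∨ ¬x1   [De Morgan]
= ¬x2 ∧ (¬x2 ∨ x1) ∨ ¬x1   [idempotence]
= ¬x2 ∨ ¬x1   [absorption]

¬x2 ∨ ¬x1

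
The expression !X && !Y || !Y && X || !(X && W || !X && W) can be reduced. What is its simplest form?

!X && !Y || !Y && X || !(X && W || !X && W)
= !Y && (!X || X) || !(X && W || !X && W)   (distribution)
= !Y && (!X || X) || !W   (distribution)
= !Y || !W   (complement / identity)

!Y || !W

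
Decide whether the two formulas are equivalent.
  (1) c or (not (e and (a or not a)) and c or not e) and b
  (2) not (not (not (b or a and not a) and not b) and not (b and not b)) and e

No

E1: c or (not (e and (a or not a)) and c or not e) and b
    = c or (not e and c or not e) and b   [complement / identity]
    = c or not e and b   [absorption]
E2: not (not (not (b or a and not a) and not b) and not (b and not b)) and e
    = (not (b or a and not a) and not b or b and not b) and e   [De Morgan]
    = (not b and not b or b and not b) and e   [complement / identity]
    = not b and e   [distribution]
These differ: at a=0, b=1, c=1, e=0, E1 = 1 but E2 = 0.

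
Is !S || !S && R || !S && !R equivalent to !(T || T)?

No

E1: !S || !S && R || !S && !R
    = !S || !S
    = !S
E2: !(T || T)
    = !T
These differ: at R=0, S=1, T=0, E1 = 0 but E2 = 1.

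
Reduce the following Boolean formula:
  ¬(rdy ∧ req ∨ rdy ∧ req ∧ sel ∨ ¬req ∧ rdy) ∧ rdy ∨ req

req

¬(rdy ∧ req ∨ rdy ∧ req ∧ sel ∨ ¬req ∧ rdy) ∧ rdy ∨ req
= ¬(rdy ∧ req ∨ ¬req ∧ rdy) ∧ rdy ∨ req   — absorption
= ¬rdy ∧ rdy ∨ req   — distribution
= req   — complement / identity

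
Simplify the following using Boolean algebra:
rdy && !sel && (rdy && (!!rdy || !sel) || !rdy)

rdy && !sel && (rdy && (!!rdy || !sel) || !rdy)
= rdy && !sel && (rdy && (rdy || !sel) || !rdy)   (double negation)
= rdy && !sel && (rdy || !rdy)   (absorption)
= rdy && !sel   (complement / identity)

rdy && !sel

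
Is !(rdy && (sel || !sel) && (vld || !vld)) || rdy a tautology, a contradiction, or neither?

tautology

!(rdy && (sel || !sel) && (vld || !vld)) || rdy
= !(rdy && (sel || !sel)) || rdy   [complement / identity]
= !rdy || rdy   [complement / identity]
= true   [complement]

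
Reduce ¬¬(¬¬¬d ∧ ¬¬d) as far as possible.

False

¬¬(¬¬¬d ∧ ¬¬d)
= ¬(¬¬d ∨ ¬d)   (De Morgan)
= ¬d ∧ d   (De Morgan)
= False   (complement)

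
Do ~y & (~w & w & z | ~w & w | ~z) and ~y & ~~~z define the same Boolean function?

E1: ~y & (~w & w & z | ~w & w | ~z)
    = ~y & (~w & w | ~z)   (absorption)
    = ~y & ~z   (complement / identity)
E2: ~y & ~~~z
    = ~y & ~z   (double negation)
Both reduce to ~y & ~z, so they are equivalent.

Yes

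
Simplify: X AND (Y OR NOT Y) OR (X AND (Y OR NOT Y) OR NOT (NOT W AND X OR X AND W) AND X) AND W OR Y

X AND (Y OR NOT Y) OR (X AND (Y OR NOT Y) OR NOT (NOT W AND X OR X AND W) AND X) AND W OR Y
= X AND (Y OR NOT Y) OR (X AND (Y OR NOT Y) OR NOT X AND X) AND W OR Y   (distribution)
= X AND (Y OR NOT Y) OR X AND (Y OR NOT Y) AND W OR Y   (complement / identity)
= X AND (Y OR NOT Y) OR Y   (absorption)
= X OR Y   (complement / identity)

X OR Y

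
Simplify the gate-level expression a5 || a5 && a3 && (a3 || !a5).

a5 || a5 && a3 && (a3 || !a5)
= a5 || a5 && a3   [absorption]
= a5   [absorption]

a5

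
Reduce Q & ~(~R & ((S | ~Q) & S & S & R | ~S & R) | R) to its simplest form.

Q & ~(~R & ((S | ~Q) & S & S & R | ~S & R) | R)
= Q & ~(~R & (S & S & R | ~S & R) | R)   — absorption
= Q & ~(~R & (S & R | ~S & R) | R)   — idempotence
= Q & ~(~R & R | R)   — distribution
= Q & ~R   — complement / identity

Q & ~R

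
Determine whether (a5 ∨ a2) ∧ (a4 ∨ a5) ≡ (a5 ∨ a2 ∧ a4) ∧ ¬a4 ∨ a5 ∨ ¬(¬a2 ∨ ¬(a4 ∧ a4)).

Yes

E1: (a5 ∨ a2) ∧ (a4 ∨ a5)
    = a5 ∨ a2 ∧ a4   (distribution)
E2: (a5 ∨ a2 ∧ a4) ∧ ¬a4 ∨ a5 ∨ ¬(¬a2 ∨ ¬(a4 ∧ a4))
    = (a5 ∨ a2 ∧ a4) ∧ ¬a4 ∨ a5 ∨ ¬(¬a2 ∨ ¬a4)   (idempotence)
    = (a5 ∨ a2 ∧ a4) ∧ ¬a4 ∨ a5 ∨ a2 ∧ a4   (De Morgan)
    = a5 ∨ a2 ∧ a4   (absorption)
Both reduce to a5 ∨ a2 ∧ a4, so they are equivalent.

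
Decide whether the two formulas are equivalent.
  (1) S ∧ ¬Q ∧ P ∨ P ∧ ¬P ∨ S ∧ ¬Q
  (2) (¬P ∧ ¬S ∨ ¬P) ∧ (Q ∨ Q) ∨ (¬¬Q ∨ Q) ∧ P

E1: S ∧ ¬Q ∧ P ∨ P ∧ ¬P ∨ S ∧ ¬Q
    = S ∧ ¬Q ∧ P ∨ S ∧ ¬Q
    = S ∧ ¬Q
E2: (¬P ∧ ¬S ∨ ¬P) ∧ (Q ∨ Q) ∨ (¬¬Q ∨ Q) ∧ P
    = (¬P ∧ ¬S ∨ ¬P) ∧ (Q ∨ Q) ∨ (Q ∨ Q) ∧ P
    = ¬P ∧ (Q ∨ Q) ∨ (Q ∨ Q) ∧ P
    = Q ∨ Q
    = Q
These differ: at P=0, Q=1, S=1, E1 = 0 but E2 = 1.

No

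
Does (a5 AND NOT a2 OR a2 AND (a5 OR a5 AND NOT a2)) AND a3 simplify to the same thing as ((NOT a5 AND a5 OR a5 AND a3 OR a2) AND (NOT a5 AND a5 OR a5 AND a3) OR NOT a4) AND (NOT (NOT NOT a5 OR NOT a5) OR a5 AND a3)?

Yes

E1: (a5 AND NOT a2 OR a2 AND (a5 OR a5 AND NOT a2)) AND a3
    = (a5 AND NOT a2 OR a2 AND a5) AND a3
    = a5 AND a3
E2: ((NOT a5 AND a5 OR a5 AND a3 OR a2) AND (NOT a5 AND a5 OR a5 AND a3) OR NOT a4) AND (NOT (NOT NOT a5 OR NOT a5) OR a5 AND a3)
    = ((NOT a5 AND a5 OR a5 AND a3 OR a2) AND (NOT a5 AND a5 OR a5 AND a3) OR NOT a4) AND (NOT a5 AND a5 OR a5 AND a3)
    = (NOT a5 AND a5 OR a5 AND a3 OR NOT a4) AND (NOT a5 AND a5 OR a5 AND a3)
    = NOT a5 AND a5 OR a5 AND a3
    = a5 AND a3
Both reduce to a5 AND a3, so they are equivalent.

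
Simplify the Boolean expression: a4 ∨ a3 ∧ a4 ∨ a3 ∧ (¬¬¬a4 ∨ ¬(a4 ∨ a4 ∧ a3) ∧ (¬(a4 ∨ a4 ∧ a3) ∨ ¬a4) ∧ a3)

a4 ∨ a3 ∧ a4 ∨ a3 ∧ (¬¬¬a4 ∨ ¬(a4 ∨ a4 ∧ a3) ∧ (¬(a4 ∨ a4 ∧ a3) ∨ ¬a4) ∧ a3)
= a4 ∨ a3 ∧ a4 ∨ a3 ∧ (¬¬¬a4 ∨ ¬(a4 ∨ a4 ∧ a3) ∧ a3)   [absorption]
= a4 ∨ a3 ∧ a4 ∨ a3 ∧ (¬a4 ∨ ¬(a4 ∨ a4 ∧ a3) ∧ a3)   [double negation]
= a4 ∨ a3 ∧ a4 ∨ a3 ∧ (¬a4 ∨ ¬a4 ∧ a3)   [absorption]
= a4 ∨ a3 ∧ a4 ∨ a3 ∧ ¬a4   [absorption]
= a4 ∨ a3   [distribution]

a4 ∨ a3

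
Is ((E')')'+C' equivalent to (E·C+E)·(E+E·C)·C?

E1: ((E')')'+C'
    = E'+C'   — double negation
E2: (E·C+E)·(E+E·C)·C
    = (E·C+E)·E·C   — absorption
    = E·C   — absorption
These differ: at C=0, E=0, E1 = 1 but E2 = 0.

No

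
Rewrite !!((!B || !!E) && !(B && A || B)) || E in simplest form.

!B || E

!!((!B || !!E) && !(B && A || B)) || E
= !!((!B || E) && !(B && A || B)) || E   [double negation]
= !!((!B || E) && !B) || E   [absorption]
= !!!B || E   [absorption]
= !B || E   [double negation]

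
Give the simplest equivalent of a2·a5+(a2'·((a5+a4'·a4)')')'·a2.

a2

a2·a5+(a2'·((a5+a4'·a4)')')'·a2
= a2·a5+(a2'·(a5')')'·a2
= a2·a5+(a2+a5')·a2
= a2·a5+a2
= a2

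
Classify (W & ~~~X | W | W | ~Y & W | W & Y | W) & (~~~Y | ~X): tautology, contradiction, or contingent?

contingent

(W & ~~~X | W | W | ~Y & W | W & Y | W) & (~~~Y | ~X)
= (W & ~~~X | W | W | W | W) & (~~~Y | ~X)
= (W & ~X | W | W | W | W) & (~~~Y | ~X)
= (W & ~X | W | W | W | W) & (~Y | ~X)
= (W & ~X | W | W) & (~Y | ~X)
= (W & ~X | W) & (~Y | ~X)
= W & (~Y | ~X)
This depends on W, X, Y, so it is not a constant.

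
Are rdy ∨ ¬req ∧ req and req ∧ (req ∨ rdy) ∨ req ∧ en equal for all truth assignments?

E1: rdy ∨ ¬req ∧ req
    = rdy
E2: req ∧ (req ∨ rdy) ∨ req ∧ en
    = req ∨ req ∧ en
    = req
These differ: at en=0, rdy=1, req=0, E1 = 1 but E2 = 0.

No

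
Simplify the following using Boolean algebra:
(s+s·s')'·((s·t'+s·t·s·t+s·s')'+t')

(s+s·s')'·((s·t'+s·t·s·t+s·s')'+t')
= (s+s·s')'·((s·t'+s·t+s·s')'+t')   (idempotence)
= (s+s·s')'·((s+s·s')'+t')   (distribution)
= (s+s·s')'   (absorption)
= s'   (complement / identity)

s'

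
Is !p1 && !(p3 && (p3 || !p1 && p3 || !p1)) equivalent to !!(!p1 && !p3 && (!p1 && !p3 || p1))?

Yes

E1: !p1 && !(p3 && (p3 || !p1 && p3 || !p1))
    = !p1 && !(p3 && (p3 || !p1))
    = !p1 && !p3
E2: !!(!p1 && !p3 && (!p1 && !p3 || p1))
    = !!(!p1 && !p3)
    = !p1 && !p3
Both reduce to !p1 && !p3, so they are equivalent.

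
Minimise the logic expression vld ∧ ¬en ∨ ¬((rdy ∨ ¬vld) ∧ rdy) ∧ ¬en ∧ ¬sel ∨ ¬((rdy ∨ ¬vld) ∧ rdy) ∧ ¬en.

(vld ∨ ¬rdy) ∧ ¬en

vld ∧ ¬en ∨ ¬((rdy ∨ ¬vld) ∧ rdy) ∧ ¬en ∧ ¬sel ∨ ¬((rdy ∨ ¬vld) ∧ rdy) ∧ ¬en
= vld ∧ ¬en ∨ ¬((rdy ∨ ¬vld) ∧ rdy) ∧ ¬en   — absorption
= vld ∧ ¬en ∨ ¬rdy ∧ ¬en   — absorption
= (vld ∨ ¬rdy) ∧ ¬en   — distribution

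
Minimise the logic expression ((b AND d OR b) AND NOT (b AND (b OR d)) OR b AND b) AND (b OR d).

b

((b AND d OR b) AND NOT (b AND (b OR d)) OR b AND b) AND (b OR d)
= ((b AND d OR b) AND NOT b OR b AND b) AND (b OR d)
= (b AND NOT b OR b AND b) AND (b OR d)
= b AND (b OR d)
= b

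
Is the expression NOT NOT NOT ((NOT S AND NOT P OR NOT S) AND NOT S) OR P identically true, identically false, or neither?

neither

NOT NOT NOT ((NOT S AND NOT P OR NOT S) AND NOT S) OR P
= NOT ((NOT S AND NOT P OR NOT S) AND NOT S) OR P   (double negation)
= NOT (NOT S AND NOT S) OR P   (absorption)
= NOT NOT S OR P   (idempotence)
= S OR P   (double negation)
This depends on P, S, so it is not a constant.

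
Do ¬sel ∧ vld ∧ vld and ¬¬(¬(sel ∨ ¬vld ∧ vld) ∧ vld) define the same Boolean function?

Yes

E1: ¬sel ∧ vld ∧ vld
    = ¬sel ∧ vld   [idempotence]
E2: ¬¬(¬(sel ∨ ¬vld ∧ vld) ∧ vld)
    = ¬¬(¬sel ∧ vld)   [complement / identity]
    = ¬sel ∧ vld   [double negation]
Both reduce to ¬sel ∧ vld, so they are equivalent.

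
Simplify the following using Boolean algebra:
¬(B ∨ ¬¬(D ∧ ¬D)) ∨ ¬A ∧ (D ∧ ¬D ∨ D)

¬B ∨ ¬A ∧ D

¬(B ∨ ¬¬(D ∧ ¬D)) ∨ ¬A ∧ (D ∧ ¬D ∨ D)
= ¬(B ∨ D ∧ ¬D) ∨ ¬A ∧ (D ∧ ¬D ∨ D)   (double negation)
= ¬B ∨ ¬A ∧ (D ∧ ¬D ∨ D)   (complement / identity)
= ¬B ∨ ¬A ∧ D   (complement / identity)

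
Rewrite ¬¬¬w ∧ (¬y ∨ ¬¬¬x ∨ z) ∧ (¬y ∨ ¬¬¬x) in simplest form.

¬w ∧ (¬y ∨ ¬x)

¬¬¬w ∧ (¬y ∨ ¬¬¬x ∨ z) ∧ (¬y ∨ ¬¬¬x)
= ¬¬¬w ∧ (¬y ∨ ¬¬¬x)   [absorption]
= ¬w ∧ (¬y ∨ ¬¬¬x)   [double negation]
= ¬w ∧ (¬y ∨ ¬x)   [double negation]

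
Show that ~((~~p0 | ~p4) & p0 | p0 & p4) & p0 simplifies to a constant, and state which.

~((~~p0 | ~p4) & p0 | p0 & p4) & p0
= ~((p0 | ~p4) & p0 | p0 & p4) & p0   — double negation
= ~(p0 | p0 & p4) & p0   — absorption
= ~p0 & p0   — absorption
= 0   — complement

0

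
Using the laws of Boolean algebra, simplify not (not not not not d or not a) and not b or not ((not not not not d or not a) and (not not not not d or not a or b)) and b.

not d and a

not (not not not not d or not a) and not b or not ((not not not not d or not a) and (not not not not d or not a or b)) and b
= not (not not not not d or not a) and not b or not (not not not not d or not a) and b   (absorption)
= not (not not not not d or not a)   (distribution)
= not not not d and a   (De Morgan)
= not d and a   (double negation)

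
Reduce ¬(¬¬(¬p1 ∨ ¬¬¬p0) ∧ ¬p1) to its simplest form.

¬(¬¬(¬p1 ∨ ¬¬¬p0) ∧ ¬p1)
= ¬(¬(p1 ∧ ¬¬p0) ∧ ¬p1)   [De Morgan]
= ¬(¬(p1 ∧ p0) ∧ ¬p1)   [double negation]
= p1 ∧ p0 ∨ p1   [De Morgan]
= p1   [absorption]

p1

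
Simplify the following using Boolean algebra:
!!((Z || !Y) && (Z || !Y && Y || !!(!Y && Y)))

!!((Z || !Y) && (Z || !Y && Y || !!(!Y && Y)))
= !!((Z || !Y) && (Z || !Y && Y || !Y && Y))   (double negation)
= !!((Z || !Y) && (Z || !Y && Y))   (complement / identity)
= !!((Z || !Y) && Z)   (complement / identity)
= (Z || !Y) && Z   (double negation)
= Z   (absorption)

Z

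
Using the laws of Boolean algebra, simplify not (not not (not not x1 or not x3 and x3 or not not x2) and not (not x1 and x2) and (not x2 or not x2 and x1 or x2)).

not (not not (not not x1 or not x3 and x3 or not not x2) and not (not x1 and x2) and (not x2 or not x2 and x1 or x2))
= not (not not (not not x1 or not not x2) and not (not x1 and x2) and (not x2 or not x2 and x1 or x2))   (complement / identity)
= not (not not (not not x1 or not not x2) and not (not x1 and x2) and (not x2 or x2))   (absorption)
= not (not not (not not x1 or not not x2) and not (not x1 and x2))   (complement / identity)
= not (not not x1 or not not x2) or not x1 and x2   (De Morgan)
= not x1 and not x2 or not x1 and x2   (De Morgan)
= not x1   (distribution)

not x1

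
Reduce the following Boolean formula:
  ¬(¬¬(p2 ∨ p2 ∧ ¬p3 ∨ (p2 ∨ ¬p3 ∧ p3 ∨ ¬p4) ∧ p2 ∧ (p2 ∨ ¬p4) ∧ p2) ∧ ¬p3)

¬(¬¬(p2 ∨ p2 ∧ ¬p3 ∨ (p2 ∨ ¬p3 ∧ p3 ∨ ¬p4) ∧ p2 ∧ (p2 ∨ ¬p4) ∧ p2) ∧ ¬p3)
= ¬(¬¬(p2 ∨ p2 ∧ ¬p3 ∨ (p2 ∨ ¬p4) ∧ p2 ∧ (p2 ∨ ¬p4) ∧ p2) ∧ ¬p3)   — complement / identity
= ¬(¬¬(p2 ∨ p2 ∧ ¬p3 ∨ (p2 ∨ ¬p4) ∧ p2) ∧ ¬p3)   — idempotence
= ¬(¬¬(p2 ∨ p2 ∧ ¬p3 ∨ p2) ∧ ¬p3)   — absorption
= ¬(¬¬(p2 ∨ p2) ∧ ¬p3)   — absorption
= ¬(¬¬p2 ∧ ¬p3)   — idempotence
= ¬p2 ∨ p3   — De Morgan

¬p2 ∨ p3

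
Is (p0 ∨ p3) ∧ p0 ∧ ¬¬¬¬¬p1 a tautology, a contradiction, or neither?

neither

(p0 ∨ p3) ∧ p0 ∧ ¬¬¬¬¬p1
= (p0 ∨ p3) ∧ p0 ∧ ¬¬¬p1   — double negation
= (p0 ∨ p3) ∧ p0 ∧ ¬p1   — double negation
= p0 ∧ ¬p1   — absorption
This depends on p0, p1, so it is not a constant.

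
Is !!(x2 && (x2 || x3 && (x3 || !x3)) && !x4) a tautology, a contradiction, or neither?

neither

!!(x2 && (x2 || x3 && (x3 || !x3)) && !x4)
= !!(x2 && (x2 || x3) && !x4)   — complement / identity
= x2 && (x2 || x3) && !x4   — double negation
= x2 && !x4   — absorption
This depends on x2, x4, so it is not a constant.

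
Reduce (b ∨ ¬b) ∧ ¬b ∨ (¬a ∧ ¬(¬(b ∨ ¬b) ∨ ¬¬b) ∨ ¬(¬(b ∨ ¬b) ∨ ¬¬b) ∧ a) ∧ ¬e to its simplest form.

(b ∨ ¬b) ∧ ¬b ∨ (¬a ∧ ¬(¬(b ∨ ¬b) ∨ ¬¬b) ∨ ¬(¬(b ∨ ¬b) ∨ ¬¬b) ∧ a) ∧ ¬e
= (b ∨ ¬b) ∧ ¬b ∨ ¬(¬(b ∨ ¬b) ∨ ¬¬b) ∧ ¬e   — distribution
= (b ∨ ¬b) ∧ ¬b ∨ (b ∨ ¬b) ∧ ¬b ∧ ¬e   — De Morgan
= (b ∨ ¬b) ∧ ¬b   — absorption
= ¬b   — complement / identity

¬b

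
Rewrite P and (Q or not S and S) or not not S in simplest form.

P and (Q or not S and S) or not not S
= P and Q or not not S   [complement / identity]
= P and Q or S   [double negation]

P and Q or S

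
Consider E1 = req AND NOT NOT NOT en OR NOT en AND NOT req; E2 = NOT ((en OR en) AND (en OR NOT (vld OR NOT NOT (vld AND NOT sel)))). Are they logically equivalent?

E1: req AND NOT NOT NOT en OR NOT en AND NOT req
    = req AND NOT en OR NOT en AND NOT req   [double negation]
    = NOT en   [distribution]
E2: NOT ((en OR en) AND (en OR NOT (vld OR NOT NOT (vld AND NOT sel))))
    = NOT ((en OR en) AND (en OR NOT (vld OR vld AND NOT sel)))   [double negation]
    = NOT ((en OR en) AND (en OR NOT vld))   [absorption]
    = NOT (en AND (en OR NOT vld))   [idempotence]
    = NOT en   [absorption]
Both reduce to NOT en, so they are equivalent.

Yes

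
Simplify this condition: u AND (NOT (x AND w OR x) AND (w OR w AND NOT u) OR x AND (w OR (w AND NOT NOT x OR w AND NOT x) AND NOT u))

u AND (NOT (x AND w OR x) AND (w OR w AND NOT u) OR x AND (w OR (w AND NOT NOT x OR w AND NOT x) AND NOT u))
= u AND (NOT (x AND w OR x) AND (w OR w AND NOT u) OR x AND (w OR (w AND x OR w AND NOT x) AND NOT u))   (double negation)
= u AND (NOT (x AND w OR x) AND (w OR w AND NOT u) OR x AND (w OR w AND NOT u))   (distribution)
= u AND (NOT x AND (w OR w AND NOT u) OR x AND (w OR w AND NOT u))   (absorption)
= u AND (w OR w AND NOT u)   (distribution)
= u AND w   (absorption)

u AND w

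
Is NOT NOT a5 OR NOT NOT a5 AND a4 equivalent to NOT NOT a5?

Yes

E1: NOT NOT a5 OR NOT NOT a5 AND a4
    = NOT NOT a5   — absorption
    = a5   — double negation
E2: NOT NOT a5
    = a5   — double negation
Both reduce to a5, so they are equivalent.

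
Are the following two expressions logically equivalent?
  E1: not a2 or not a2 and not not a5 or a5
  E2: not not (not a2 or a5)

Yes

E1: not a2 or not a2 and not not a5 or a5
    = not a2 or not a2 and a5 or a5   (double negation)
    = not a2 or a5   (absorption)
E2: not not (not a2 or a5)
    = not a2 or a5   (double negation)
Both reduce to not a2 or a5, so they are equivalent.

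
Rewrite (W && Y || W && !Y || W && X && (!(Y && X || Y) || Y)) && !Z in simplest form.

W && !Z

(W && Y || W && !Y || W && X && (!(Y && X || Y) || Y)) && !Z
= (W && Y || W && !Y || W && X && (!Y || Y)) && !Z   — absorption
= (W || W && X && (!Y || Y)) && !Z   — distribution
= (W || W && X) && !Z   — complement / identity
= W && !Z   — absorption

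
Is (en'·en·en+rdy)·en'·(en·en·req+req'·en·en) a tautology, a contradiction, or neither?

contradiction

(en'·en·en+rdy)·en'·(en·en·req+req'·en·en)
= (en'·en·en+rdy)·en'·en·en
= en'·en·en
= en'·en
= 0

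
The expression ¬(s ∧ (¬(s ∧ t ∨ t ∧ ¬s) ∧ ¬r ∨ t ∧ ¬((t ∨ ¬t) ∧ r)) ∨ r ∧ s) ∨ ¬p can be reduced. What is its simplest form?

¬(s ∧ (¬(s ∧ t ∨ t ∧ ¬s) ∧ ¬r ∨ t ∧ ¬((t ∨ ¬t) ∧ r)) ∨ r ∧ s) ∨ ¬p
= ¬(s ∧ (¬t ∧ ¬r ∨ t ∧ ¬((t ∨ ¬t) ∧ r)) ∨ r ∧ s) ∨ ¬p   [distribution]
= ¬(s ∧ (¬t ∧ ¬r ∨ t ∧ ¬r) ∨ r ∧ s) ∨ ¬p   [complement / identity]
= ¬(s ∧ ¬r ∨ r ∧ s) ∨ ¬p   [distribution]
= ¬s ∨ ¬p   [distribution]

¬s ∨ ¬p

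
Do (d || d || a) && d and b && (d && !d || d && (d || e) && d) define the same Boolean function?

No

E1: (d || d || a) && d
    = (d || a) && d   (idempotence)
    = d   (absorption)
E2: b && (d && !d || d && (d || e) && d)
    = b && (d && !d || d && d)   (absorption)
    = b && d   (distribution)
These differ: at a=1, b=0, d=1, e=1, E1 = 1 but E2 = 0.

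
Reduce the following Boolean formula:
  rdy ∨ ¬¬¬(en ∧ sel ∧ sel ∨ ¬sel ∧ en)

rdy ∨ ¬en

rdy ∨ ¬¬¬(en ∧ sel ∧ sel ∨ ¬sel ∧ en)
= rdy ∨ ¬¬¬(en ∧ sel ∨ ¬sel ∧ en)
= rdy ∨ ¬¬¬en
= rdy ∨ ¬en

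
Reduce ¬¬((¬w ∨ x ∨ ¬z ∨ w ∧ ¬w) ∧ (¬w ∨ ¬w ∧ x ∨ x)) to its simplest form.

¬w ∨ x

¬¬((¬w ∨ x ∨ ¬z ∨ w ∧ ¬w) ∧ (¬w ∨ ¬w ∧ x ∨ x))
= ¬¬((¬w ∨ x ∨ ¬z ∨ w ∧ ¬w) ∧ (¬w ∨ x))
= ¬¬((¬w ∨ x ∨ ¬z) ∧ (¬w ∨ x))
= ¬¬(¬w ∨ x)
= ¬w ∨ x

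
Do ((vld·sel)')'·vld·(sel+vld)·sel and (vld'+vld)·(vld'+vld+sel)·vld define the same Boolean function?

No

E1: ((vld·sel)')'·vld·(sel+vld)·sel
    = ((vld·sel)')'·vld·sel
    = vld·sel·vld·sel
    = vld·sel
E2: (vld'+vld)·(vld'+vld+sel)·vld
    = (vld'+vld)·vld
    = vld
These differ: at sel=0, vld=1, E1 = 0 but E2 = 1.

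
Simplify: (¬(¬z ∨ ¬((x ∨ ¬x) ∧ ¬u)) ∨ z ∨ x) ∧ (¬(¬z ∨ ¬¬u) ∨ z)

z

(¬(¬z ∨ ¬((x ∨ ¬x) ∧ ¬u)) ∨ z ∨ x) ∧ (¬(¬z ∨ ¬¬u) ∨ z)
= (¬(¬z ∨ ¬¬u) ∨ z ∨ x) ∧ (¬(¬z ∨ ¬¬u) ∨ z)
= ¬(¬z ∨ ¬¬u) ∨ z
= z ∧ ¬u ∨ z
= z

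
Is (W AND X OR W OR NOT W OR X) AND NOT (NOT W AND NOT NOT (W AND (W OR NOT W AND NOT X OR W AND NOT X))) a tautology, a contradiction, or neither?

(W AND X OR W OR NOT W OR X) AND NOT (NOT W AND NOT NOT (W AND (W OR NOT W AND NOT X OR W AND NOT X)))
= (W AND X OR W OR NOT W OR X) AND NOT (NOT W AND NOT NOT (W AND (W OR NOT X)))   — distribution
= (W OR NOT W OR X) AND NOT (NOT W AND NOT NOT (W AND (W OR NOT X)))   — absorption
= (W OR NOT W OR X) AND NOT (NOT W AND NOT NOT W)   — absorption
= (W OR NOT W OR X) AND (W OR NOT W)   — De Morgan
= W OR NOT W   — absorption
= TRUE   — complement

tautology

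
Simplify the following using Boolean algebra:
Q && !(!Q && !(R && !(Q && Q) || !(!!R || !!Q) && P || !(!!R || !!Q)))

Q && !(!Q && !(R && !(Q && Q) || !(!!R || !!Q) && P || !(!!R || !!Q)))
= Q && !(!Q && !(R && !Q || !(!!R || !!Q) && P || !(!!R || !!Q)))
= Q && !(!Q && !(R && !Q || !(!!R || !!Q)))
= Q && !(!Q && !(R && !Q || !R && !Q))
= Q && !(!Q && !!Q)
= Q && (Q || !Q)
= Q

Q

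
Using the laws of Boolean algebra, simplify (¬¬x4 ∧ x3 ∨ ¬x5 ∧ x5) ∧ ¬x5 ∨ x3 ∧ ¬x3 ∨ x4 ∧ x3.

(¬¬x4 ∧ x3 ∨ ¬x5 ∧ x5) ∧ ¬x5 ∨ x3 ∧ ¬x3 ∨ x4 ∧ x3
= ¬¬x4 ∧ x3 ∧ ¬x5 ∨ x3 ∧ ¬x3 ∨ x4 ∧ x3
= ¬¬x4 ∧ x3 ∧ ¬x5 ∨ x4 ∧ x3
= x4 ∧ x3 ∧ ¬x5 ∨ x4 ∧ x3
= x4 ∧ x3

x4 ∧ x3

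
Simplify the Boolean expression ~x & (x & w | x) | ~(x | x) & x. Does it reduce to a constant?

~x & (x & w | x) | ~(x | x) & x
= ~x & (x & w | x) | ~x & x   (idempotence)
= ~x & x | ~x & x   (absorption)
= ~x & x   (complement / identity)
= 0   (complement)

0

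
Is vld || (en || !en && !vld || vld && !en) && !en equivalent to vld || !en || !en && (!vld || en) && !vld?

E1: vld || (en || !en && !vld || vld && !en) && !en
    = vld || (en || !en) && !en   [distribution]
    = vld || !en   [complement / identity]
E2: vld || !en || !en && (!vld || en) && !vld
    = vld || !en || !en && !vld   [absorption]
    = vld || !en   [absorption]
Both reduce to vld || !en, so they are equivalent.

Yes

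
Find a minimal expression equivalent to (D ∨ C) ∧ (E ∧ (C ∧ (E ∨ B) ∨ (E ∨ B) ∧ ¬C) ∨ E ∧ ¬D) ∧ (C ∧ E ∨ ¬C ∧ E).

(D ∨ C) ∧ (E ∧ (C ∧ (E ∨ B) ∨ (E ∨ B) ∧ ¬C) ∨ E ∧ ¬D) ∧ (C ∧ E ∨ ¬C ∧ E)
= (D ∨ C) ∧ (E ∧ (E ∨ B) ∨ E ∧ ¬D) ∧ (C ∧ E ∨ ¬C ∧ E)   — distribution
= (D ∨ C) ∧ (E ∧ (E ∨ B) ∨ E ∧ ¬D) ∧ E   — distribution
= (D ∨ C) ∧ (E ∨ E ∧ ¬D) ∧ E   — absorption
= (D ∨ C) ∧ E ∧ E   — absorption
= (D ∨ C) ∧ E   — idempotence

(D ∨ C) ∧ E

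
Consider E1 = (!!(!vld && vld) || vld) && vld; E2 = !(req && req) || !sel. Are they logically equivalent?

No

E1: (!!(!vld && vld) || vld) && vld
    = (!vld && vld || vld) && vld
    = vld && vld
    = vld
E2: !(req && req) || !sel
    = !req || !sel
These differ: at req=0, sel=0, vld=0, E1 = 0 but E2 = 1.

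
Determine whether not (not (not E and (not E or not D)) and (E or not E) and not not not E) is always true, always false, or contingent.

not (not (not E and (not E or not D)) and (E or not E) and not not not E)
= not (not not E and (E or not E) and not not not E)   [absorption]
= not (not not E and not not not E)   [complement / identity]
= not (not not E and not E)   [double negation]
= not E or E   [De Morgan]
= True   [complement]

always true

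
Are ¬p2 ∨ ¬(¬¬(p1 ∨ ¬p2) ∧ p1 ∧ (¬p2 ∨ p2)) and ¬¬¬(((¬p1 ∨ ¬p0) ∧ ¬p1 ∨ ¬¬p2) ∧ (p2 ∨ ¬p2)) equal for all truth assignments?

E1: ¬p2 ∨ ¬(¬¬(p1 ∨ ¬p2) ∧ p1 ∧ (¬p2 ∨ p2))
    = ¬p2 ∨ ¬(¬¬(p1 ∨ ¬p2) ∧ p1)   [complement / identity]
    = ¬p2 ∨ ¬((p1 ∨ ¬p2) ∧ p1)   [double negation]
    = ¬p2 ∨ ¬p1   [absorption]
E2: ¬¬¬(((¬p1 ∨ ¬p0) ∧ ¬p1 ∨ ¬¬p2) ∧ (p2 ∨ ¬p2))
    = ¬¬¬((¬p1 ∨ ¬¬p2) ∧ (p2 ∨ ¬p2))   [absorption]
    = ¬((¬p1 ∨ ¬¬p2) ∧ (p2 ∨ ¬p2))   [double negation]
    = ¬(¬p1 ∨ ¬¬p2)   [complement / identity]
    = p1 ∧ ¬p2   [De Morgan]
These differ: at p0=0, p1=0, p2=1, E1 = 1 but E2 = 0.

No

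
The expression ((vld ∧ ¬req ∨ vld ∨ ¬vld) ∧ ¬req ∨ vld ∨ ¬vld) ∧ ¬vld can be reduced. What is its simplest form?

((vld ∧ ¬req ∨ vld ∨ ¬vld) ∧ ¬req ∨ vld ∨ ¬vld) ∧ ¬vld
= ((vld ∨ ¬vld) ∧ ¬req ∨ vld ∨ ¬vld) ∧ ¬vld
= (vld ∨ ¬vld) ∧ ¬vld
= ¬vld

¬vld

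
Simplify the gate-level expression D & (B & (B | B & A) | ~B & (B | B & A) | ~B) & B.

D & B

D & (B & (B | B & A) | ~B & (B | B & A) | ~B) & B
= D & (B | B & A | ~B) & B   — distribution
= D & (B | ~B) & B   — absorption
= D & B   — complement / identity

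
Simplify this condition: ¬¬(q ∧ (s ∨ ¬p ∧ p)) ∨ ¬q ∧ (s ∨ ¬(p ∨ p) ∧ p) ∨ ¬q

s ∨ ¬q

¬¬(q ∧ (s ∨ ¬p ∧ p)) ∨ ¬q ∧ (s ∨ ¬(p ∨ p) ∧ p) ∨ ¬q
= ¬¬(q ∧ (s ∨ ¬p ∧ p)) ∨ ¬q ∧ (s ∨ ¬p ∧ p) ∨ ¬q   (idempotence)
= q ∧ (s ∨ ¬p ∧ p) ∨ ¬q ∧ (s ∨ ¬p ∧ p) ∨ ¬q   (double negation)
= s ∨ ¬p ∧ p ∨ ¬q   (distribution)
= s ∨ ¬q   (complement / identity)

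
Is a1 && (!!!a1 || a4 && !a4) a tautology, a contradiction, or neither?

contradiction

a1 && (!!!a1 || a4 && !a4)
= a1 && (!a1 || a4 && !a4)   (double negation)
= a1 && !a1   (complement / identity)
= false   (complement)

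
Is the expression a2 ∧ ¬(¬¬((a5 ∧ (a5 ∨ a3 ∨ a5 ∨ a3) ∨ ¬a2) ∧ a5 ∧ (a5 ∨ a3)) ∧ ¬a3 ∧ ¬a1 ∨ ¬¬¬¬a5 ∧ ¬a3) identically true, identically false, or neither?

a2 ∧ ¬(¬¬((a5 ∧ (a5 ∨ a3 ∨ a5 ∨ a3) ∨ ¬a2) ∧ a5 ∧ (a5 ∨ a3)) ∧ ¬a3 ∧ ¬a1 ∨ ¬¬¬¬a5 ∧ ¬a3)
= a2 ∧ ¬(¬¬((a5 ∧ (a5 ∨ a3) ∨ ¬a2) ∧ a5 ∧ (a5 ∨ a3)) ∧ ¬a3 ∧ ¬a1 ∨ ¬¬¬¬a5 ∧ ¬a3)   (idempotence)
= a2 ∧ ¬(¬¬((a5 ∧ (a5 ∨ a3) ∨ ¬a2) ∧ a5 ∧ (a5 ∨ a3)) ∧ ¬a3 ∧ ¬a1 ∨ ¬¬a5 ∧ ¬a3)   (double negation)
= a2 ∧ ¬(¬¬(a5 ∧ (a5 ∨ a3)) ∧ ¬a3 ∧ ¬a1 ∨ ¬¬a5 ∧ ¬a3)   (absorption)
= a2 ∧ ¬(¬¬a5 ∧ ¬a3 ∧ ¬a1 ∨ ¬¬a5 ∧ ¬a3)   (absorption)
= a2 ∧ ¬(¬¬a5 ∧ ¬a3)   (absorption)
= a2 ∧ (¬a5 ∨ a3)   (De Morgan)
This depends on a2, a3, a5, so it is not a constant.

neither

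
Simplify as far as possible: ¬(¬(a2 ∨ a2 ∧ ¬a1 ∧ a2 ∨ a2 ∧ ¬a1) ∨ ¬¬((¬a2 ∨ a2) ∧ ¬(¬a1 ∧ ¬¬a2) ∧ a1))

¬(¬(a2 ∨ a2 ∧ ¬a1 ∧ a2 ∨ a2 ∧ ¬a1) ∨ ¬¬((¬a2 ∨ a2) ∧ ¬(¬a1 ∧ ¬¬a2) ∧ a1))
= ¬(¬(a2 ∨ a2 ∧ ¬a1 ∧ a2 ∨ a2 ∧ ¬a1) ∨ ¬¬((¬a2 ∨ a2) ∧ (a1 ∨ ¬a2) ∧ a1))   — De Morgan
= ¬(¬(a2 ∨ a2 ∧ ¬a1 ∧ a2 ∨ a2 ∧ ¬a1) ∨ ¬¬((a1 ∨ ¬a2) ∧ a1))   — complement / identity
= ¬(¬(a2 ∨ a2 ∧ ¬a1) ∨ ¬¬((a1 ∨ ¬a2) ∧ a1))   — absorption
= (a2 ∨ a2 ∧ ¬a1) ∧ ¬((a1 ∨ ¬a2) ∧ a1)   — De Morgan
= (a2 ∨ a2 ∧ ¬a1) ∧ ¬a1   — absorption
= a2 ∧ ¬a1   — absorption

a2 ∧ ¬a1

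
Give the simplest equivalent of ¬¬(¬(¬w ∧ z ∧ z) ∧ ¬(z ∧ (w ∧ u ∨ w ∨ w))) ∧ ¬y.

¬z ∧ ¬y

¬¬(¬(¬w ∧ z ∧ z) ∧ ¬(z ∧ (w ∧ u ∨ w ∨ w))) ∧ ¬y
= ¬¬(¬(¬w ∧ z) ∧ ¬(z ∧ (w ∧ u ∨ w ∨ w))) ∧ ¬y   [idempotence]
= ¬¬(¬(¬w ∧ z) ∧ ¬(z ∧ (w ∧ u ∨ w))) ∧ ¬y   [idempotence]
= ¬¬(¬(¬w ∧ z) ∧ ¬(z ∧ w)) ∧ ¬y   [absorption]
= ¬(¬w ∧ z ∨ z ∧ w) ∧ ¬y   [De Morgan]
= ¬z ∧ ¬y   [distribution]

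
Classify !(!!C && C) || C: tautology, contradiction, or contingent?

!(!!C && C) || C
= !(C && C) || C   — double negation
= !C || C   — idempotence
= true   — complement

tautology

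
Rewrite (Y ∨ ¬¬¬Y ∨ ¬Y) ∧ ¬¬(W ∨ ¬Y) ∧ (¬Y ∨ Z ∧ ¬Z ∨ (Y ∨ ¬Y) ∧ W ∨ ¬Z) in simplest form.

¬Y ∨ W

(Y ∨ ¬¬¬Y ∨ ¬Y) ∧ ¬¬(W ∨ ¬Y) ∧ (¬Y ∨ Z ∧ ¬Z ∨ (Y ∨ ¬Y) ∧ W ∨ ¬Z)
= (Y ∨ ¬¬¬Y ∨ ¬Y) ∧ (W ∨ ¬Y) ∧ (¬Y ∨ Z ∧ ¬Z ∨ (Y ∨ ¬Y) ∧ W ∨ ¬Z)
= (Y ∨ ¬Y ∨ ¬Y) ∧ (W ∨ ¬Y) ∧ (¬Y ∨ Z ∧ ¬Z ∨ (Y ∨ ¬Y) ∧ W ∨ ¬Z)
= (Y ∨ ¬Y ∨ ¬Y) ∧ (W ∨ ¬Y) ∧ (¬Y ∨ (Y ∨ ¬Y) ∧ W ∨ ¬Z)
= (¬Y ∨ (Y ∨ ¬Y) ∧ W) ∧ (¬Y ∨ (Y ∨ ¬Y) ∧ W ∨ ¬Z)
= ¬Y ∨ (Y ∨ ¬Y) ∧ W
= ¬Y ∨ W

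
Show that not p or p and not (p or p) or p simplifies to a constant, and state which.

True

not p or p and not (p or p) or p
= not p or p and not p or p   (idempotence)
= not p or p   (complement / identity)
= True   (complement)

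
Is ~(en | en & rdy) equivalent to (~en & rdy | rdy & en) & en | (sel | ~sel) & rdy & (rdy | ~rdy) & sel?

No

E1: ~(en | en & rdy)
    = ~en
E2: (~en & rdy | rdy & en) & en | (sel | ~sel) & rdy & (rdy | ~rdy) & sel
    = rdy & en | (sel | ~sel) & rdy & (rdy | ~rdy) & sel
    = rdy & en | rdy & (rdy | ~rdy) & sel
    = rdy & en | rdy & sel
    = (en | sel) & rdy
These differ: at en=0, rdy=1, sel=0, E1 = 1 but E2 = 0.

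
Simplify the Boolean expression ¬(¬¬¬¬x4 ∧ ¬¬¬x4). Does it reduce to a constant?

True

¬(¬¬¬¬x4 ∧ ¬¬¬x4)
= ¬(¬¬x4 ∧ ¬¬¬x4)
= ¬x4 ∨ ¬¬x4
= ¬x4 ∨ x4
= True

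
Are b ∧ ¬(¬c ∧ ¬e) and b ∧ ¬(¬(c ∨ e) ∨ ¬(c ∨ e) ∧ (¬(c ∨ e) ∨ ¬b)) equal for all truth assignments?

E1: b ∧ ¬(¬c ∧ ¬e)
    = b ∧ (c ∨ e)   — De Morgan
E2: b ∧ ¬(¬(c ∨ e) ∨ ¬(c ∨ e) ∧ (¬(c ∨ e) ∨ ¬b))
    = b ∧ ¬(¬(c ∨ e) ∨ ¬(c ∨ e))   — absorption
    = b ∧ (c ∨ e) ∧ (c ∨ e)   — De Morgan
    = b ∧ (c ∨ e)   — idempotence
Both reduce to b ∧ (c ∨ e), so they are equivalent.

Yes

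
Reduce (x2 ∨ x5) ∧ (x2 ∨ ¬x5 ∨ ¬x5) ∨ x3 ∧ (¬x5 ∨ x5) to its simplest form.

(x2 ∨ x5) ∧ (x2 ∨ ¬x5 ∨ ¬x5) ∨ x3 ∧ (¬x5 ∨ x5)
= (x2 ∨ x5) ∧ (x2 ∨ ¬x5) ∨ x3 ∧ (¬x5 ∨ x5)   (idempotence)
= x5 ∧ ¬x5 ∨ x2 ∨ x3 ∧ (¬x5 ∨ x5)   (distribution)
= x5 ∧ ¬x5 ∨ x2 ∨ x3   (complement / identity)
= x2 ∨ x3   (complement / identity)

x2 ∨ x3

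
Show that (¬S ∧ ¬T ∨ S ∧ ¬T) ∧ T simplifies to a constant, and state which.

(¬S ∧ ¬T ∨ S ∧ ¬T) ∧ T
= ¬T ∧ T   [distribution]
= False   [complement]

False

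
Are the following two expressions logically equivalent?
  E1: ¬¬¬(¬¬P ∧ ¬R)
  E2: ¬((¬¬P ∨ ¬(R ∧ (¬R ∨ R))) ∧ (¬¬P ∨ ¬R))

No

E1: ¬¬¬(¬¬P ∧ ¬R)
    = ¬¬(¬P ∨ R)   (De Morgan)
    = ¬P ∨ R   (double negation)
E2: ¬((¬¬P ∨ ¬(R ∧ (¬R ∨ R))) ∧ (¬¬P ∨ ¬R))
    = ¬((¬¬P ∨ ¬R) ∧ (¬¬P ∨ ¬R))   (complement / identity)
    = ¬(¬¬P ∨ ¬R)   (idempotence)
    = ¬P ∧ R   (De Morgan)
These differ: at P=0, R=0, E1 = 1 but E2 = 0.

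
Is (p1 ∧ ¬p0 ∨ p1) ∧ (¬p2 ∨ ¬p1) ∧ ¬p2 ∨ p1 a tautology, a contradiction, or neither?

(p1 ∧ ¬p0 ∨ p1) ∧ (¬p2 ∨ ¬p1) ∧ ¬p2 ∨ p1
= p1 ∧ (¬p2 ∨ ¬p1) ∧ ¬p2 ∨ p1   — absorption
= p1 ∧ ¬p2 ∨ p1   — absorption
= p1   — absorption
This depends on p1, so it is not a constant.

neither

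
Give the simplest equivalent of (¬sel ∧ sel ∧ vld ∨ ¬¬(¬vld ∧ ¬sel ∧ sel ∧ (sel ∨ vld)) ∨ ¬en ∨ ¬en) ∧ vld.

¬en ∧ vld

(¬sel ∧ sel ∧ vld ∨ ¬¬(¬vld ∧ ¬sel ∧ sel ∧ (sel ∨ vld)) ∨ ¬en ∨ ¬en) ∧ vld
= (¬sel ∧ sel ∧ vld ∨ ¬vld ∧ ¬sel ∧ sel ∧ (sel ∨ vld) ∨ ¬en ∨ ¬en) ∧ vld
= (¬sel ∧ sel ∧ vld ∨ ¬vld ∧ ¬sel ∧ sel ∨ ¬en ∨ ¬en) ∧ vld
= (¬sel ∧ sel ∧ vld ∨ ¬vld ∧ ¬sel ∧ sel ∨ ¬en) ∧ vld
= (¬sel ∧ sel ∨ ¬en) ∧ vld
= ¬en ∧ vld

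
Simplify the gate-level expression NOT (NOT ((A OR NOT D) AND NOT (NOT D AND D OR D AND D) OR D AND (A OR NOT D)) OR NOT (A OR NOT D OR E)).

NOT (NOT ((A OR NOT D) AND NOT (NOT D AND D OR D AND D) OR D AND (A OR NOT D)) OR NOT (A OR NOT D OR E))
= NOT (NOT ((A OR NOT D) AND NOT D OR D AND (A OR NOT D)) OR NOT (A OR NOT D OR E))   [distribution]
= ((A OR NOT D) AND NOT D OR D AND (A OR NOT D)) AND (A OR NOT D OR E)   [De Morgan]
= (A OR NOT D) AND (A OR NOT D OR E)   [distribution]
= A OR NOT D   [absorption]

A OR NOT D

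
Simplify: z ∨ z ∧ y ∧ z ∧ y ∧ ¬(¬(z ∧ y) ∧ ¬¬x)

z ∨ z ∧ y ∧ z ∧ y ∧ ¬(¬(z ∧ y) ∧ ¬¬x)
= z ∨ z ∧ y ∧ z ∧ y ∧ (z ∧ y ∨ ¬x)
= z ∨ z ∧ y ∧ (z ∧ y ∨ ¬x)
= z ∨ z ∧ y
= z

z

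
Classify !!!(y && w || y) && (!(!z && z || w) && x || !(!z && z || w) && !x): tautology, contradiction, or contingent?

contingent

!!!(y && w || y) && (!(!z && z || w) && x || !(!z && z || w) && !x)
= !!!(y && w || y) && !(!z && z || w)   — distribution
= !(y && w || y) && !(!z && z || w)   — double negation
= !(y && w || y) && !w   — complement / identity
= !y && !w   — absorption
This depends on w, y, so it is not a constant.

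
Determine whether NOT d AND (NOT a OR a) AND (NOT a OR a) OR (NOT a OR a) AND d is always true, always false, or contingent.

NOT d AND (NOT a OR a) AND (NOT a OR a) OR (NOT a OR a) AND d
= NOT d AND (NOT a OR a) OR (NOT a OR a) AND d
= NOT a OR a
= TRUE

always true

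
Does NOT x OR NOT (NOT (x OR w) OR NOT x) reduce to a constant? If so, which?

NOT x OR NOT (NOT (x OR w) OR NOT x)
= NOT x OR (x OR w) AND x   (De Morgan)
= NOT x OR x   (absorption)
= TRUE   (complement)

yes, True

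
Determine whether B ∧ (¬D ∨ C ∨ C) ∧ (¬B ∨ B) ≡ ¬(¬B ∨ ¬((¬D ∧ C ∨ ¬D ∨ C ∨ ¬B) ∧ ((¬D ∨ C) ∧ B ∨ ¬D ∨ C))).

E1: B ∧ (¬D ∨ C ∨ C) ∧ (¬B ∨ B)
    = B ∧ (¬D ∨ C) ∧ (¬B ∨ B)
    = B ∧ (¬D ∨ C)
E2: ¬(¬B ∨ ¬((¬D ∧ C ∨ ¬D ∨ C ∨ ¬B) ∧ ((¬D ∨ C) ∧ B ∨ ¬D ∨ C)))
    = ¬(¬B ∨ ¬((¬D ∧ C ∨ ¬D ∨ C ∨ ¬B) ∧ (¬D ∨ C)))
    = ¬(¬B ∨ ¬((¬D ∨ C ∨ ¬B) ∧ (¬D ∨ C)))
    = ¬(¬B ∨ ¬(¬D ∨ C))
    = B ∧ (¬D ∨ C)
Both reduce to B ∧ (¬D ∨ C), so they are equivalent.

Yes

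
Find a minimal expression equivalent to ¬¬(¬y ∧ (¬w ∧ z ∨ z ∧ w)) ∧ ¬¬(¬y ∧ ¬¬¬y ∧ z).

¬¬(¬y ∧ (¬w ∧ z ∨ z ∧ w)) ∧ ¬¬(¬y ∧ ¬¬¬y ∧ z)
= ¬¬(¬y ∧ z) ∧ ¬¬(¬y ∧ ¬¬¬y ∧ z)   (distribution)
= ¬¬(¬y ∧ z) ∧ ¬¬(¬y ∧ ¬y ∧ z)   (double negation)
= ¬¬(¬y ∧ z) ∧ ¬¬(¬y ∧ z)   (idempotence)
= ¬¬(¬y ∧ z)   (idempotence)
= ¬y ∧ z   (double negation)

¬y ∧ z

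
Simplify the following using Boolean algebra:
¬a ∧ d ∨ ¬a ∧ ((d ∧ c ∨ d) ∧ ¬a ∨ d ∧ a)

¬a ∧ d ∨ ¬a ∧ ((d ∧ c ∨ d) ∧ ¬a ∨ d ∧ a)
= ¬a ∧ d ∨ ¬a ∧ (d ∧ ¬a ∨ d ∧ a)   (absorption)
= ¬a ∧ d ∨ ¬a ∧ d   (distribution)
= ¬a ∧ d   (idempotence)

¬a ∧ d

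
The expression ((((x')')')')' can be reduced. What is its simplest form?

((((x')')')')'
= ((x')')'
= x'

x'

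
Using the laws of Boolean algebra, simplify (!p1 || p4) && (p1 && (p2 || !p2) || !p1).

(!p1 || p4) && (p1 && (p2 || !p2) || !p1)
= (!p1 || p4) && (p1 || !p1)   — complement / identity
= !p1 || p4   — complement / identity

!p1 || p4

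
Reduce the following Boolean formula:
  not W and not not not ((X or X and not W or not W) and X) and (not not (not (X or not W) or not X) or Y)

not W and not not not ((X or X and not W or not W) and X) and (not not (not (X or not W) or not X) or Y)
= not W and not ((X or X and not W or not W) and X) and (not not (not (X or not W) or not X) or Y)   (double negation)
= not W and not ((X or X and not W or not W) and X) and (not ((X or not W) and X) or Y)   (De Morgan)
= not W and not ((X or not W) and X) and (not ((X or not W) and X) or Y)   (absorption)
= not W and not ((X or not W) and X)   (absorption)
= not W and not X   (absorption)

not W and not X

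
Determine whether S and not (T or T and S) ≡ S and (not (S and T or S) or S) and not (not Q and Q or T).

Yes

E1: S and not (T or T and S)
    = S and not T
E2: S and (not (S and T or S) or S) and not (not Q and Q or T)
    = S and (not S or S) and not (not Q and Q or T)
    = S and not (not Q and Q or T)
    = S and not T
Both reduce to S and not T, so they are equivalent.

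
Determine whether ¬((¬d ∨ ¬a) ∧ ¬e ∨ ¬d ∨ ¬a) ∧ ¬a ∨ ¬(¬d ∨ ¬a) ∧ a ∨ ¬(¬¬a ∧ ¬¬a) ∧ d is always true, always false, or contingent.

¬((¬d ∨ ¬a) ∧ ¬e ∨ ¬d ∨ ¬a) ∧ ¬a ∨ ¬(¬d ∨ ¬a) ∧ a ∨ ¬(¬¬a ∧ ¬¬a) ∧ d
= ¬((¬d ∨ ¬a) ∧ ¬e ∨ ¬d ∨ ¬a) ∧ ¬a ∨ ¬(¬d ∨ ¬a) ∧ a ∨ ¬¬¬a ∧ d
= ¬(¬d ∨ ¬a) ∧ ¬a ∨ ¬(¬d ∨ ¬a) ∧ a ∨ ¬¬¬a ∧ d
= ¬(¬d ∨ ¬a) ∨ ¬¬¬a ∧ d
= ¬(¬d ∨ ¬a) ∨ ¬a ∧ d
= d ∧ a ∨ ¬a ∧ d
= d
This depends on d, so it is not a constant.

contingent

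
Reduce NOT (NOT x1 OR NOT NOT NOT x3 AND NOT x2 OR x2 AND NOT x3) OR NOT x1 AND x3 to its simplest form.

x3

NOT (NOT x1 OR NOT NOT NOT x3 AND NOT x2 OR x2 AND NOT x3) OR NOT x1 AND x3
= NOT (NOT x1 OR NOT x3 AND NOT x2 OR x2 AND NOT x3) OR NOT x1 AND x3   (double negation)
= NOT (NOT x1 OR NOT x3) OR NOT x1 AND x3   (distribution)
= x1 AND x3 OR NOT x1 AND x3   (De Morgan)
= x3   (distribution)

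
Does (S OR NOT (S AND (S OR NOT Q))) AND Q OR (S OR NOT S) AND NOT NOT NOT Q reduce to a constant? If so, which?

(S OR NOT (S AND (S OR NOT Q))) AND Q OR (S OR NOT S) AND NOT NOT NOT Q
= (S OR NOT (S AND (S OR NOT Q))) AND Q OR (S OR NOT S) AND NOT Q   [double negation]
= (S OR NOT S) AND Q OR (S OR NOT S) AND NOT Q   [absorption]
= S OR NOT S   [distribution]
= TRUE   [complement]

yes, True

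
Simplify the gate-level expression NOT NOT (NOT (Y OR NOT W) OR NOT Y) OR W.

NOT Y OR W

NOT NOT (NOT (Y OR NOT W) OR NOT Y) OR W
= NOT ((Y OR NOT W) AND Y) OR W   (De Morgan)
= NOT Y OR W   (absorption)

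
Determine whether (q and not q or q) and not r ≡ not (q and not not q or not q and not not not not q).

No

E1: (q and not q or q) and not r
    = q and not r
E2: not (q and not not q or not q and not not not not q)
    = not (q and not not q or not q and not not q)
    = not not not q
    = not q
These differ: at q=0, r=0, E1 = 0 but E2 = 1.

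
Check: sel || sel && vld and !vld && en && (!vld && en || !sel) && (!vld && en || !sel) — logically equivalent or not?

E1: sel || sel && vld
    = sel
E2: !vld && en && (!vld && en || !sel) && (!vld && en || !sel)
    = !vld && en && (!vld && en || !sel)
    = !vld && en
These differ: at en=0, sel=1, vld=1, E1 = 1 but E2 = 0.

No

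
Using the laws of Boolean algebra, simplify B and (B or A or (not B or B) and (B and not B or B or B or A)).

B and (B or A or (not B or B) and (B and not B or B or B or A))
= B and (B or A or B and not B or B or B or A)   — complement / identity
= B and (B or A or B or B or A)   — complement / identity
= B and (B or A or B or A)   — idempotence
= B and (B or A)   — idempotence
= B   — absorption

B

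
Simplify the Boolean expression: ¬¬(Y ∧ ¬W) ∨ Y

Y

¬¬(Y ∧ ¬W) ∨ Y
= Y ∧ ¬W ∨ Y   — double negation
= Y   — absorption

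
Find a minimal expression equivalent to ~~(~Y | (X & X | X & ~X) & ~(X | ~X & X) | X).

~~(~Y | (X & X | X & ~X) & ~(X | ~X & X) | X)
= ~~(~Y | X & ~(X | ~X & X) | X)   — distribution
= ~~(~Y | X & ~X | X)   — complement / identity
= ~Y | X & ~X | X   — double negation
= ~Y | X   — complement / identity

~Y | X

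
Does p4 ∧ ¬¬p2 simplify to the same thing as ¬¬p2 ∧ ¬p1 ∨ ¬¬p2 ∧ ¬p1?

No

E1: p4 ∧ ¬¬p2
    = p4 ∧ p2   (double negation)
E2: ¬¬p2 ∧ ¬p1 ∨ ¬¬p2 ∧ ¬p1
    = ¬¬p2 ∧ ¬p1   (idempotence)
    = p2 ∧ ¬p1   (double negation)
These differ: at p1=0, p2=1, p4=0, E1 = 0 but E2 = 1.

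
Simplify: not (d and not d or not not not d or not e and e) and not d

not (d and not d or not not not d or not e and e) and not d
= not (d and not d or not not not d) and not d   — complement / identity
= not not not not d and not d   — complement / identity
= not not d and not d   — double negation
= d and not d   — double negation
= False   — complement

False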